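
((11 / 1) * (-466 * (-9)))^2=2128345956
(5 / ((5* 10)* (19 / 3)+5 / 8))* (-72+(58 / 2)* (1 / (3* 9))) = -15320 / 13707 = -1.12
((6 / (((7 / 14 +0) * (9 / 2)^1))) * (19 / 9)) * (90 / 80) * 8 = 152 / 3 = 50.67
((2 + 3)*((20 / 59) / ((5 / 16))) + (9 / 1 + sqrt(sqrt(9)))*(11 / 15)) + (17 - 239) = -61943 / 295 + 11*sqrt(3) / 15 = -208.71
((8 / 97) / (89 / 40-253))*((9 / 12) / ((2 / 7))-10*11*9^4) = 230946360 / 973007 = 237.35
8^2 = 64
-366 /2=-183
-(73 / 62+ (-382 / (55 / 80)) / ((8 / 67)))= 3172853 / 682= 4652.28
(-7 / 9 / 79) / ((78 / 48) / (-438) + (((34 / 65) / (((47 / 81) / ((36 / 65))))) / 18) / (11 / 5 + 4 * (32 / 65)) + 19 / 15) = -6768951280 / 872897264103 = -0.01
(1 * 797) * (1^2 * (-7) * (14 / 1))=-78106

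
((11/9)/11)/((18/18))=1/9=0.11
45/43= 1.05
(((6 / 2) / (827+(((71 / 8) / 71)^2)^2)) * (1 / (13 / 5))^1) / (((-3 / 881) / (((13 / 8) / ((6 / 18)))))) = -2.00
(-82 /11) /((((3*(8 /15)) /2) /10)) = -93.18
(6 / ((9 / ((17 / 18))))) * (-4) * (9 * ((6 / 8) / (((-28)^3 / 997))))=0.77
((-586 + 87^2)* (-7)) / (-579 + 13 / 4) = 27932 / 329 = 84.90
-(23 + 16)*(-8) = 312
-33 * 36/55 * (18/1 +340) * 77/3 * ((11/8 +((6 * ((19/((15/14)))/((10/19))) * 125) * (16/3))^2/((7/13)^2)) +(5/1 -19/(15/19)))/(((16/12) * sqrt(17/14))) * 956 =-222876344855422060341 * sqrt(238)/425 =-8090279491110928009.82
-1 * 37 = -37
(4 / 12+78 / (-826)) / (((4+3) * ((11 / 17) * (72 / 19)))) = 11951 / 858627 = 0.01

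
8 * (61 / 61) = 8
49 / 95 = 0.52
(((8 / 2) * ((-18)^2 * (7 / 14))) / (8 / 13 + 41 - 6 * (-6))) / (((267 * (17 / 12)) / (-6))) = -0.13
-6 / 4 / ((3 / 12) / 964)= -5784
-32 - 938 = -970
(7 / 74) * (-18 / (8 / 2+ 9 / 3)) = -9 / 37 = -0.24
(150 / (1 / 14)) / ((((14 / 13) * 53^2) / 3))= 5850 / 2809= 2.08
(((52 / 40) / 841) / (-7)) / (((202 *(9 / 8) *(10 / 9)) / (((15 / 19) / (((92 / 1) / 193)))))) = -7527 / 5196690380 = -0.00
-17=-17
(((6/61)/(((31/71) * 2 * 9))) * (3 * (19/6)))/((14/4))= 1349/39711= 0.03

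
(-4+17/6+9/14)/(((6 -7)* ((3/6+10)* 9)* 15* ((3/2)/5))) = 44/35721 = 0.00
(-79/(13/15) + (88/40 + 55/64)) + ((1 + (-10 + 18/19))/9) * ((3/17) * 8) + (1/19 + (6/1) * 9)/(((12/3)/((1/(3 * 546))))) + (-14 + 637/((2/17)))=5311.15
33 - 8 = 25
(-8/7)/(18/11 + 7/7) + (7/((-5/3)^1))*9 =-38807/1015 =-38.23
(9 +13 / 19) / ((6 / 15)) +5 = 555 / 19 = 29.21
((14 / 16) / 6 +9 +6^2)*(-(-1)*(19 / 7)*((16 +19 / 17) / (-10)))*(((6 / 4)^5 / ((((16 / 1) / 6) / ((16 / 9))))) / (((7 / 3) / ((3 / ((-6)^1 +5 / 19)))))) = 237.99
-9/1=-9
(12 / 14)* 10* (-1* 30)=-1800 / 7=-257.14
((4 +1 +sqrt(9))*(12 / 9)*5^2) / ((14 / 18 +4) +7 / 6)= 4800 / 107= 44.86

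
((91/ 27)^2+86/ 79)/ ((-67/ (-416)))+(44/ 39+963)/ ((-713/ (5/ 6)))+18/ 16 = 22113636919853/ 286122684744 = 77.29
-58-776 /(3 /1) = -950 /3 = -316.67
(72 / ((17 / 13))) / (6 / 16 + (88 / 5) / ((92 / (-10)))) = -172224 / 4811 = -35.80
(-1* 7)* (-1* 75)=525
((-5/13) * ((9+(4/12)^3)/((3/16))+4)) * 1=-21140/1053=-20.08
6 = 6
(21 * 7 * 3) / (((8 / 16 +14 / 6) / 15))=39690 / 17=2334.71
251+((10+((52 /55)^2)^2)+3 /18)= 14382899071 /54903750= 261.97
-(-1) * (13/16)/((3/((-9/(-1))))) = 39/16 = 2.44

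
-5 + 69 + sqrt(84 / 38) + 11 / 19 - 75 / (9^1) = sqrt(798) / 19 + 3206 / 57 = 57.73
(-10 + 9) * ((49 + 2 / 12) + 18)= -403 / 6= -67.17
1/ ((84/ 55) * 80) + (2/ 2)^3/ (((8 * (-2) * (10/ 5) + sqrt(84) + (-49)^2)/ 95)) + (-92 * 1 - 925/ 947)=-663776256078563/ 7142872019136 - 190 * sqrt(21)/ 5612077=-92.93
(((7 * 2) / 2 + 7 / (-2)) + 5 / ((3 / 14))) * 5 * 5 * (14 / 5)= 5635 / 3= 1878.33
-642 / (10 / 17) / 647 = -5457 / 3235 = -1.69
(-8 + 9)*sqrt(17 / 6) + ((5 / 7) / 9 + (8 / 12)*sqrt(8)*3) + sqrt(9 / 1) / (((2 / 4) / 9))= sqrt(102) / 6 + 4*sqrt(2) + 3407 / 63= 61.42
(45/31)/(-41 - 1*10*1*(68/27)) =-1215/55397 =-0.02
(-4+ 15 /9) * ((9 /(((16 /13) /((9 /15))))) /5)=-819 /400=-2.05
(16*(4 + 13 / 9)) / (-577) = -784 / 5193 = -0.15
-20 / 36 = -5 / 9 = -0.56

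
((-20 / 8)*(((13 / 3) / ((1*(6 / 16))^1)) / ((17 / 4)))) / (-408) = 130 / 7803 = 0.02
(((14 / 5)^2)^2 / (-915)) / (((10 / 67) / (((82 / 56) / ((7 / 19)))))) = -5114914 / 2859375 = -1.79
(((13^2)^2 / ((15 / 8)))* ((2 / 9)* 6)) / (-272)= -57122 / 765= -74.67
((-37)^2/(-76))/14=-1369/1064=-1.29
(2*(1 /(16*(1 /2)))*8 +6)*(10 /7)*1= 80 /7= 11.43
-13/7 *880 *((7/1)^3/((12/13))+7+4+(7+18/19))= -638238.75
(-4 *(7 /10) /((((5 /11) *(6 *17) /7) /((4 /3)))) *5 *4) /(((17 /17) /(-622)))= 7011.93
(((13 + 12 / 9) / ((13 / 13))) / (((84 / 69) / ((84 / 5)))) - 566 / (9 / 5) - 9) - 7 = -5969 / 45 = -132.64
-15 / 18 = -5 / 6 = -0.83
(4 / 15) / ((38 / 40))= 16 / 57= 0.28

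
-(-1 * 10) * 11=110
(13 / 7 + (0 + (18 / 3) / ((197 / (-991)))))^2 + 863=3166877904 / 1901641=1665.34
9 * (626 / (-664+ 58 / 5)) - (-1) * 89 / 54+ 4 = -263135 / 88074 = -2.99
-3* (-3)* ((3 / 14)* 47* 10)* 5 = 31725 / 7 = 4532.14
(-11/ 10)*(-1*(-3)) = -33/ 10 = -3.30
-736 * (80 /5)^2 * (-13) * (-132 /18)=-53886976 /3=-17962325.33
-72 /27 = -8 /3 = -2.67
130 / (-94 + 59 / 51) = -1326 / 947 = -1.40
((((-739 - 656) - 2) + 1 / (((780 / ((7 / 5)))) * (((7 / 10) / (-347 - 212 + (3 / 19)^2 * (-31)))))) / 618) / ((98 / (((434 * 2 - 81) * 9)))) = -38737263049 / 236855710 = -163.55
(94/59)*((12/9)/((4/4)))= 376/177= 2.12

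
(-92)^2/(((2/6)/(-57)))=-1447344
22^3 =10648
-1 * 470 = -470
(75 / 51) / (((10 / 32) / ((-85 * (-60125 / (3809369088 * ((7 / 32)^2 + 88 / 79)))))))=1899950000 / 349624936521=0.01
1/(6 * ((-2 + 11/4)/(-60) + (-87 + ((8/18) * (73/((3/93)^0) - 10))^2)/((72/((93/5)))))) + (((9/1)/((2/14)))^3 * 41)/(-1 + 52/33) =14618868581461/821009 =17805978.47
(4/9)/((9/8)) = 32/81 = 0.40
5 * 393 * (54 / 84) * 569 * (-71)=-714456315 / 14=-51032593.93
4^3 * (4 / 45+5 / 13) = 17728 / 585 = 30.30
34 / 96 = 17 / 48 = 0.35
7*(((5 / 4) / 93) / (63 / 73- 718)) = -2555 / 19474572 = -0.00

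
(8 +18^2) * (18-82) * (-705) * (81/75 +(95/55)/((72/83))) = 7590909088/165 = 46005509.62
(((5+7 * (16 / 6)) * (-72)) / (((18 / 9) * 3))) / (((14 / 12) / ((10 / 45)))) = -1136 / 21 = -54.10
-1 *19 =-19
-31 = -31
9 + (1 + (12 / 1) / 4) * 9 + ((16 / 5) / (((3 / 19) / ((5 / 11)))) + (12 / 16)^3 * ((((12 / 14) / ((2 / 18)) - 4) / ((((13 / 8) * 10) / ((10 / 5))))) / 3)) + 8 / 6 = 85639 / 1540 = 55.61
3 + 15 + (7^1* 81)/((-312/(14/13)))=10845/676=16.04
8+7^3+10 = 361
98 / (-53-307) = -49 / 180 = -0.27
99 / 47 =2.11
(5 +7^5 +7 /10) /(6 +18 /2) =168127 /150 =1120.85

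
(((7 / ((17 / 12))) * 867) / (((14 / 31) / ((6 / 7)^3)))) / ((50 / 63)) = 9220392 / 1225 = 7526.85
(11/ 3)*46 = 506/ 3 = 168.67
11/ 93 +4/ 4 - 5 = -361/ 93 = -3.88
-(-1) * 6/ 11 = 6/ 11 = 0.55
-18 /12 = -3 /2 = -1.50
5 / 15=1 / 3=0.33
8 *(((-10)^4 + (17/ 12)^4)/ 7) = 11433.17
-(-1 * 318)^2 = -101124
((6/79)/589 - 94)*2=-188.00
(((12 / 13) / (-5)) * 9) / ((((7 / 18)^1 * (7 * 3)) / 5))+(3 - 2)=-11 / 637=-0.02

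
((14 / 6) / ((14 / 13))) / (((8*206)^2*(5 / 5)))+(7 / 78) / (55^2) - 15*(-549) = 5277132533890553 / 640817548800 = 8235.00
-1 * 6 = -6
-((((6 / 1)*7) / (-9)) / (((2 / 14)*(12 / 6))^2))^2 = -117649 / 36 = -3268.03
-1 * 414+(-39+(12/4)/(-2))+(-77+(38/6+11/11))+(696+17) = 1133/6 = 188.83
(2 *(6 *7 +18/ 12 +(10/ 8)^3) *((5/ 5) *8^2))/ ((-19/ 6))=-34908/ 19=-1837.26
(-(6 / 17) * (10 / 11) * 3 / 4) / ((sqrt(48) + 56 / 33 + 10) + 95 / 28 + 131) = -510250860 / 309068651657 + 13970880 * sqrt(3) / 309068651657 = -0.00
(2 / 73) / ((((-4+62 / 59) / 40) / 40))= -94400 / 6351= -14.86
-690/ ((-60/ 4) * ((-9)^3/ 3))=-46/ 243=-0.19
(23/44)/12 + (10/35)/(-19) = 2003/70224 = 0.03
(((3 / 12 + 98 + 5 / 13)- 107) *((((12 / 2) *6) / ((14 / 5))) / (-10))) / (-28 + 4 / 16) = -0.39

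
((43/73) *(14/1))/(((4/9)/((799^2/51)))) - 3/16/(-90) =8138486233/35040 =232262.73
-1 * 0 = 0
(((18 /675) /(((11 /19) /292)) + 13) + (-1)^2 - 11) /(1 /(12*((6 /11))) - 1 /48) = 651408 /5225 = 124.67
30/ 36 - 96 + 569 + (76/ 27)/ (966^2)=473.83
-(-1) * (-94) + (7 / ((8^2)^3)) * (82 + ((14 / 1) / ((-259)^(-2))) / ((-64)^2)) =-50461403207 / 536870912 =-93.99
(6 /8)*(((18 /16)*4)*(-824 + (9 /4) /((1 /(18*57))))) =80163 /16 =5010.19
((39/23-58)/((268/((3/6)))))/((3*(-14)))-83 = -6139159/73968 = -83.00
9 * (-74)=-666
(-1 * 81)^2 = 6561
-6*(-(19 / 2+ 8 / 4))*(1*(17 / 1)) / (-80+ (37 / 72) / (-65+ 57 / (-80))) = -55498149 / 3785410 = -14.66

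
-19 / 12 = -1.58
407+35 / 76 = 30967 / 76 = 407.46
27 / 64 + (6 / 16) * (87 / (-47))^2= 241299 / 141376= 1.71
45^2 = 2025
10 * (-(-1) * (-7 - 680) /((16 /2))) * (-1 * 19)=65265 /4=16316.25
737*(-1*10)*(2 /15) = -2948 /3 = -982.67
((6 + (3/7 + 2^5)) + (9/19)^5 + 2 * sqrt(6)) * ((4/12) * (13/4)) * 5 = 65 * sqrt(6)/6 + 21660729155/103996158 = 234.82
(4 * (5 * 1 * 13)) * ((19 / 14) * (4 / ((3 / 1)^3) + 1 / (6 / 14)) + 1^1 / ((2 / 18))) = 607750 / 189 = 3215.61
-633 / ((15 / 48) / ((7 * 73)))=-5175408 / 5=-1035081.60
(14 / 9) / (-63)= -2 / 81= -0.02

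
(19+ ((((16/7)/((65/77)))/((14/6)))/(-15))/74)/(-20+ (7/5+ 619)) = 1599237/50538670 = 0.03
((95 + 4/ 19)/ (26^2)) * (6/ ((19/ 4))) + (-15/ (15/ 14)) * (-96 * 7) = 573983526/ 61009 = 9408.18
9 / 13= 0.69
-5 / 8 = -0.62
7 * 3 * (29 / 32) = 609 / 32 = 19.03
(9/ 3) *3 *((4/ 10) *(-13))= -234/ 5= -46.80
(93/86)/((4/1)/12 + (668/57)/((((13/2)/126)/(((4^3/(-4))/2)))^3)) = -375687/15183951220810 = -0.00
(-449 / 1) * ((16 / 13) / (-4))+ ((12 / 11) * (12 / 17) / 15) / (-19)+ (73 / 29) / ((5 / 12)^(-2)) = 133658074241 / 964426320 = 138.59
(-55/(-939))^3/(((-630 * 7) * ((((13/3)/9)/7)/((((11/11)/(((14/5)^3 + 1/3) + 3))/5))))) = -75625/14432212711644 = -0.00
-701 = -701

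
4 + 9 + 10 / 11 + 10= 263 / 11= 23.91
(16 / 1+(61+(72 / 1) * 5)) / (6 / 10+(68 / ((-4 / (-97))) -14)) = 2185 / 8178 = 0.27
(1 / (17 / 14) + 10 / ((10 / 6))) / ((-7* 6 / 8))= -464 / 357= -1.30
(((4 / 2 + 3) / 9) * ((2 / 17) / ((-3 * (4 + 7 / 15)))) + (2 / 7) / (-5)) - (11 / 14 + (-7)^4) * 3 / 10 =-1034158633 / 1435140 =-720.60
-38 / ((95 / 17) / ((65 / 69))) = -442 / 69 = -6.41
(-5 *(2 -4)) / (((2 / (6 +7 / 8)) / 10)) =1375 / 4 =343.75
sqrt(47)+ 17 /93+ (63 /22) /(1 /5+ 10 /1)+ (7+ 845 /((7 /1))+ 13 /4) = sqrt(47)+ 63998519 /486948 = 138.28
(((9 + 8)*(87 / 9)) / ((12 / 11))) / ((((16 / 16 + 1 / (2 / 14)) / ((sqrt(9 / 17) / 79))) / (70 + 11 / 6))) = 137489*sqrt(17) / 45504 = 12.46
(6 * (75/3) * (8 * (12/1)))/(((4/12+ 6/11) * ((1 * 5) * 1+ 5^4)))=5280/203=26.01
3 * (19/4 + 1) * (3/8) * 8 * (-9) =-1863/4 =-465.75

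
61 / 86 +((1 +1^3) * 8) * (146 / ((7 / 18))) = 3616555 / 602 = 6007.57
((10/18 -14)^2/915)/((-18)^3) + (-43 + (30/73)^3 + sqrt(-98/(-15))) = -7218707618072977/168148194577560 + 7 * sqrt(30)/15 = -40.37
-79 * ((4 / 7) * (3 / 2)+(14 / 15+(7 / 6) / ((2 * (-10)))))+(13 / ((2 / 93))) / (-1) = -41515 / 56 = -741.34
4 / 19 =0.21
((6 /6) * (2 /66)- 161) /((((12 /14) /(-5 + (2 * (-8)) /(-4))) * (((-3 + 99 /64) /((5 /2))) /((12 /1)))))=-11898880 /3069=-3877.12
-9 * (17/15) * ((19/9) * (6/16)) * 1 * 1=-323/40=-8.08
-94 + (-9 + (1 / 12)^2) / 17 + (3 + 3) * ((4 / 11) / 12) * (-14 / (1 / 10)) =-3230917 / 26928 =-119.98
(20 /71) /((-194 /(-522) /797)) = 4160340 /6887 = 604.09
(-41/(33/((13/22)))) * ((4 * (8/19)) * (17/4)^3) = -2618629/27588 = -94.92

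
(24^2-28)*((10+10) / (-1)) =-10960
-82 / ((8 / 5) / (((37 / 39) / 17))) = -7585 / 2652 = -2.86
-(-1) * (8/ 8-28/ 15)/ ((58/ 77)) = -1001/ 870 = -1.15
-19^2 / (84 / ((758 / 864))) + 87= 3020237 / 36288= 83.23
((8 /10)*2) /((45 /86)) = 688 /225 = 3.06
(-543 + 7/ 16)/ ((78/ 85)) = -737885/ 1248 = -591.25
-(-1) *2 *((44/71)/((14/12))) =528/497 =1.06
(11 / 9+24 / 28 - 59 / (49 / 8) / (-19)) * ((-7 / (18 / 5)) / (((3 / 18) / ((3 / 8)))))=-108355 / 9576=-11.32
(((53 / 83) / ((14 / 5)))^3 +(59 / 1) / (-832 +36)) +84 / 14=1853927140769 / 312227722072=5.94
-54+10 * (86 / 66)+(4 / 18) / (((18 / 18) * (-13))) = -40.99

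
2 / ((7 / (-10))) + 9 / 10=-137 / 70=-1.96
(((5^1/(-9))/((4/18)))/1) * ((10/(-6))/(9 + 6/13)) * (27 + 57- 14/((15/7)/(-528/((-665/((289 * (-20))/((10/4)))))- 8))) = 112349146/21033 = 5341.57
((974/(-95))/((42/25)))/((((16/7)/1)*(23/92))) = -2435/228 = -10.68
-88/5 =-17.60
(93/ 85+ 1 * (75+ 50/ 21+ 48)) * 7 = 225758/ 255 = 885.33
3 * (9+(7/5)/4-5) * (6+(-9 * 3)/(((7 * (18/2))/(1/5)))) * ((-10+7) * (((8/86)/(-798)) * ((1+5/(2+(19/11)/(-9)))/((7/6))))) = 109242594/1254033725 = 0.09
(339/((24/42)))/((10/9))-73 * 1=18437/40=460.92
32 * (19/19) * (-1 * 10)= -320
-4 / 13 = -0.31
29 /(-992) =-29 /992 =-0.03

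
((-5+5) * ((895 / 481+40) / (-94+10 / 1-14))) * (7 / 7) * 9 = 0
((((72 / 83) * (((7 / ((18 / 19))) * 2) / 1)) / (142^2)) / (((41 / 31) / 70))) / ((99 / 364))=210108080 / 1698297777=0.12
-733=-733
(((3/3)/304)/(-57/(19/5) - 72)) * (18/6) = -1/8816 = -0.00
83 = 83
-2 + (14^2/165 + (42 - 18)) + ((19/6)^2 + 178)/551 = 25669807/1090980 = 23.53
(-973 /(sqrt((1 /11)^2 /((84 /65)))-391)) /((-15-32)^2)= 0.00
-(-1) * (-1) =-1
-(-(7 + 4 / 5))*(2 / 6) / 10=13 / 50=0.26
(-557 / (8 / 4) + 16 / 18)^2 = 24970009 / 324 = 77067.93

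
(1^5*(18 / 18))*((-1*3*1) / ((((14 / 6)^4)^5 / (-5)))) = 52301766015 / 79792266297612001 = 0.00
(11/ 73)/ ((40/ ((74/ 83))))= 407/ 121180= 0.00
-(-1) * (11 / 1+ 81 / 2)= 103 / 2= 51.50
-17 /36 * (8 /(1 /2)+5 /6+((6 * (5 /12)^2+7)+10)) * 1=-527 /32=-16.47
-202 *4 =-808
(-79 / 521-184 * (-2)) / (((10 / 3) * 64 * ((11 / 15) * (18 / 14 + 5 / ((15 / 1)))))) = 36221661 / 24941312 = 1.45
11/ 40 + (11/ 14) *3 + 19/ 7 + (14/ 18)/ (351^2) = 1659889033/ 310466520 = 5.35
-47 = -47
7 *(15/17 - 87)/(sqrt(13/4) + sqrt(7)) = -20496/(17 *sqrt(13) + 34 *sqrt(7)) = -135.51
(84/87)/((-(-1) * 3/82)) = 26.39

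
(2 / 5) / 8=1 / 20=0.05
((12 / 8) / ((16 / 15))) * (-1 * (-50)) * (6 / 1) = 3375 / 8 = 421.88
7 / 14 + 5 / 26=0.69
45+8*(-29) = -187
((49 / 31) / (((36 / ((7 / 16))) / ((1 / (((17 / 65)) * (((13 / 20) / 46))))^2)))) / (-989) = -4930625 / 3467133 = -1.42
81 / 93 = 0.87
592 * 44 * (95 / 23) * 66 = 163320960 / 23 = 7100911.30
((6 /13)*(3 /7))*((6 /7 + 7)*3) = 2970 /637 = 4.66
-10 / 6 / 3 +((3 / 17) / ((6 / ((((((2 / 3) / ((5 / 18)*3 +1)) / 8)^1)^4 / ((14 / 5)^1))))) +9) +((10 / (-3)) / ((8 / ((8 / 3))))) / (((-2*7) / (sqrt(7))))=5*sqrt(7) / 63 +8474445101 / 1003552704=8.65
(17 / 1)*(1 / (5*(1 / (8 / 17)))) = 8 / 5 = 1.60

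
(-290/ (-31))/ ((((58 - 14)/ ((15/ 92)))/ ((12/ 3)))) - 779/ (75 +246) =-11521219/ 5035206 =-2.29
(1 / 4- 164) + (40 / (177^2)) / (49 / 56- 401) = -65686105775 / 401136516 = -163.75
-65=-65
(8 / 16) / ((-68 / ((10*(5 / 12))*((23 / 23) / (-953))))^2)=0.00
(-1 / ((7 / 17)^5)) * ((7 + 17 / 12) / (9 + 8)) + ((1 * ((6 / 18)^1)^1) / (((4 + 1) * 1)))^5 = -2135266498397 / 51051262500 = -41.83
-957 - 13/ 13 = -958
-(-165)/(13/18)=228.46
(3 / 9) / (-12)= -1 / 36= -0.03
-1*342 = -342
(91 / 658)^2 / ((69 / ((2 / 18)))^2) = 169 / 3407523876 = 0.00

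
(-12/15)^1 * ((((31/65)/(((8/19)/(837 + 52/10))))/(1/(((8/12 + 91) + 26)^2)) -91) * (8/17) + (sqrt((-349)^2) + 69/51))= -1236321511244/248625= -4972635.54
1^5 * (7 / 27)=7 / 27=0.26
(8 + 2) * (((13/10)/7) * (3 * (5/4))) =6.96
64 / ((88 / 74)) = 592 / 11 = 53.82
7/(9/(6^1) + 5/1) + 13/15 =379/195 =1.94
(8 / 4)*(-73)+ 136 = -10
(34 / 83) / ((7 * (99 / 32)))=1088 / 57519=0.02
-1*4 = -4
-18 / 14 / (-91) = 9 / 637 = 0.01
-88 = -88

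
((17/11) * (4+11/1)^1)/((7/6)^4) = 330480/26411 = 12.51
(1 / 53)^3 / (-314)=-1 / 46747378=-0.00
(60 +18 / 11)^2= 459684 / 121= 3799.04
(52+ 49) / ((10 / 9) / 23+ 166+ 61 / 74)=0.61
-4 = -4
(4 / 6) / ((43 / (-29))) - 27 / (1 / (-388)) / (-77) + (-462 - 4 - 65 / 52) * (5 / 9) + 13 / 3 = -15565073 / 39732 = -391.75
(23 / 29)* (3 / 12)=23 / 116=0.20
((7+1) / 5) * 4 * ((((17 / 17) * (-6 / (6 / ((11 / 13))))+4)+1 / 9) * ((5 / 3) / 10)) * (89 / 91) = 543968 / 159705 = 3.41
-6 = -6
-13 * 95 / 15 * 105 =-8645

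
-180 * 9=-1620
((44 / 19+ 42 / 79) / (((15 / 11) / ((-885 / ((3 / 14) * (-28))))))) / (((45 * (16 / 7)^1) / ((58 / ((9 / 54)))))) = 281543339 / 270180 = 1042.06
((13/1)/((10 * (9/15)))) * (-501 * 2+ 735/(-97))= -424359/194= -2187.42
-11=-11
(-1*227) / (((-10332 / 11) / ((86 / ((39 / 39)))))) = 107371 / 5166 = 20.78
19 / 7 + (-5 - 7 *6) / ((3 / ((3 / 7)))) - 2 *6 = -16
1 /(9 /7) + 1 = 16 /9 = 1.78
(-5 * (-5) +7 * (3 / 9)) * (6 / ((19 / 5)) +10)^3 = 873136000 / 20577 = 42432.62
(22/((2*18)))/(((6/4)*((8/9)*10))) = 11/240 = 0.05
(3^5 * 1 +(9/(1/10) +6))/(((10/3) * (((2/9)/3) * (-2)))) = -27459/40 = -686.48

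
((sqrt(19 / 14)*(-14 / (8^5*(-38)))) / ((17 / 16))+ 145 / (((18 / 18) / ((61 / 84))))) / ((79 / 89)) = 89*sqrt(266) / 104517632+ 787205 / 6636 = 118.63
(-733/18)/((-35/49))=5131/90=57.01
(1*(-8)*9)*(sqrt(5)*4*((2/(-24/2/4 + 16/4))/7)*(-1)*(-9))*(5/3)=-8640*sqrt(5)/7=-2759.95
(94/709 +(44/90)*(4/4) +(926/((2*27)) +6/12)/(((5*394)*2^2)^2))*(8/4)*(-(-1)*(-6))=-1477449991517/198112183200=-7.46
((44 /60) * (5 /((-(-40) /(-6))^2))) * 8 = 33 /50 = 0.66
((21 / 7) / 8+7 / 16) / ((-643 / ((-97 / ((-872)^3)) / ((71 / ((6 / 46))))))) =-3783 / 11139523015073792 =-0.00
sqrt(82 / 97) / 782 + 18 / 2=sqrt(7954) / 75854 + 9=9.00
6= 6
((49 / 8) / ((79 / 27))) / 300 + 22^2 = 30589241 / 63200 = 484.01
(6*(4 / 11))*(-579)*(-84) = 1167264 / 11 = 106114.91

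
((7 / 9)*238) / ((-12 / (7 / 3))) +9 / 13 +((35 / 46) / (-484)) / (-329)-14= -54323742851 / 1101867624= -49.30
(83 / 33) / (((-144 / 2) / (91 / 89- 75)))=68309 / 26433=2.58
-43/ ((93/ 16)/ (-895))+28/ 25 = 15396604/ 2325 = 6622.20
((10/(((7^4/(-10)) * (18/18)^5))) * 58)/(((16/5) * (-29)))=125/4802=0.03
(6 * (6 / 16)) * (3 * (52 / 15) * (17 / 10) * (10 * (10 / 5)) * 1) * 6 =23868 / 5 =4773.60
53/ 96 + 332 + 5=337.55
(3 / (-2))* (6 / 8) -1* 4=-41 / 8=-5.12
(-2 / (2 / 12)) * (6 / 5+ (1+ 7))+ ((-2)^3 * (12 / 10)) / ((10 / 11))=-3024 / 25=-120.96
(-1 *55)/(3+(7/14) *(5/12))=-120/7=-17.14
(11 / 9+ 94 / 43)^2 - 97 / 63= 10564150 / 1048383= 10.08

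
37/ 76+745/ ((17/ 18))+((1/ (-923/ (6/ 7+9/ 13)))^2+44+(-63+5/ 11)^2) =5233504995632479217/ 1102894753228268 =4745.24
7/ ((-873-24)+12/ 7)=-49/ 6267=-0.01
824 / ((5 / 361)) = 297464 / 5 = 59492.80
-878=-878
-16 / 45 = -0.36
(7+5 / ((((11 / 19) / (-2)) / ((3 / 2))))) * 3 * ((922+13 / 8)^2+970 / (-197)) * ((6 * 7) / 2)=-1016248813.87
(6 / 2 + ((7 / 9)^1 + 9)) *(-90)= -1150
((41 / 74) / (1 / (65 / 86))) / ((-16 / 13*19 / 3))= -103935 / 1934656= -0.05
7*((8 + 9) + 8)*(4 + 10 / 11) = 9450 / 11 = 859.09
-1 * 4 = -4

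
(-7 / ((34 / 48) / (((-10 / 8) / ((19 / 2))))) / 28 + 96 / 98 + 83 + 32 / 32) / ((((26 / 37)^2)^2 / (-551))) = -73140075727983 / 380661008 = -192139.66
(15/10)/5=3/10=0.30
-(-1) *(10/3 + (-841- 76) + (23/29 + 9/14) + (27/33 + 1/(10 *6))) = -40702939/44660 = -911.40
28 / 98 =2 / 7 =0.29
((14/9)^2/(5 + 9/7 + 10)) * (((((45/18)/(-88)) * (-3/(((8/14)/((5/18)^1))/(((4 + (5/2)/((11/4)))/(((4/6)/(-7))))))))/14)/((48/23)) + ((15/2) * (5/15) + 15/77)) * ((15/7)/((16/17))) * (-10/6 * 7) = -189414724625/18306072576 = -10.35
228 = 228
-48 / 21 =-16 / 7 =-2.29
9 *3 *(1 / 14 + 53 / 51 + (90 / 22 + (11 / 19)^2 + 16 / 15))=842516127 / 4725490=178.29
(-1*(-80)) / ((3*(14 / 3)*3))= 40 / 21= 1.90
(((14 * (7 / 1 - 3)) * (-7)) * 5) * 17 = -33320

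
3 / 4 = 0.75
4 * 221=884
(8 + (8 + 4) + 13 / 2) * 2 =53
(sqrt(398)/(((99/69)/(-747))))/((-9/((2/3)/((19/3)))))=121.48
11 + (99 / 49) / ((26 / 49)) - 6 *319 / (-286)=43 / 2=21.50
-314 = -314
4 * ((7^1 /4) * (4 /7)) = 4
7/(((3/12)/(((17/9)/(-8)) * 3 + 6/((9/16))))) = 1673/6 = 278.83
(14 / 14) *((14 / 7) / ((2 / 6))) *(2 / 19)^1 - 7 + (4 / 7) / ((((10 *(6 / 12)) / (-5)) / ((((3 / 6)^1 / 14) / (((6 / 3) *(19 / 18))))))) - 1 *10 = -15248 / 931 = -16.38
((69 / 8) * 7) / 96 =161 / 256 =0.63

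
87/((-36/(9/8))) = -87/32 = -2.72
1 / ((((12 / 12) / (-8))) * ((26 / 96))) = -384 / 13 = -29.54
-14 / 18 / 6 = -7 / 54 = -0.13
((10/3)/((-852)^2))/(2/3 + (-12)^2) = 5/157521168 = 0.00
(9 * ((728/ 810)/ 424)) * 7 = 637/ 4770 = 0.13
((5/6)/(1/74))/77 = 185/231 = 0.80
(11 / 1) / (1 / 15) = 165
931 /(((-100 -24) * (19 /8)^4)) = -50176 /212629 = -0.24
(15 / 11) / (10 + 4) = 15 / 154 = 0.10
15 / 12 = 5 / 4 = 1.25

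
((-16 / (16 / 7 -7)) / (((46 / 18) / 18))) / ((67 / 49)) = 296352 / 16951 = 17.48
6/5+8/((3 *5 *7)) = 134/105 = 1.28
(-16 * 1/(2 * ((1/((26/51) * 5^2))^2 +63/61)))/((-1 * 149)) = 206180000/3989647989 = 0.05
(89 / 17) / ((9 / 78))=2314 / 51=45.37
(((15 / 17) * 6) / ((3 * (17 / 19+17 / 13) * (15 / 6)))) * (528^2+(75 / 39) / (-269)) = 89350.75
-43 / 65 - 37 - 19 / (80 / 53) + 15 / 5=-49139 / 1040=-47.25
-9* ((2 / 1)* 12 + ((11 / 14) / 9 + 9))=-4169 / 14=-297.79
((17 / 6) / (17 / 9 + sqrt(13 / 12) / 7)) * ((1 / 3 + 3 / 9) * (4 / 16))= 14161 / 56293 - 357 * sqrt(39) / 112586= 0.23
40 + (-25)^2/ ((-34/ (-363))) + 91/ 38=2169006/ 323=6715.19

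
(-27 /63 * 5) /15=-1 /7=-0.14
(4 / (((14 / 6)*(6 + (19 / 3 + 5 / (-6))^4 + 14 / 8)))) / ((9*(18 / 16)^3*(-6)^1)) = -16384 / 678112155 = -0.00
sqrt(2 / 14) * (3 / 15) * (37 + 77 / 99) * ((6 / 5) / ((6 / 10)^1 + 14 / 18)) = 204 * sqrt(7) / 217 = 2.49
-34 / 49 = -0.69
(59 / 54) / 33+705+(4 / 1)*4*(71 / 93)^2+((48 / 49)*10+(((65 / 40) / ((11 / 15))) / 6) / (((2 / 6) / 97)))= 558271245739 / 671300784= 831.63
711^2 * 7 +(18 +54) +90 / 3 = 3538749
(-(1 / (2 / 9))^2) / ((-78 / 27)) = 729 / 104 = 7.01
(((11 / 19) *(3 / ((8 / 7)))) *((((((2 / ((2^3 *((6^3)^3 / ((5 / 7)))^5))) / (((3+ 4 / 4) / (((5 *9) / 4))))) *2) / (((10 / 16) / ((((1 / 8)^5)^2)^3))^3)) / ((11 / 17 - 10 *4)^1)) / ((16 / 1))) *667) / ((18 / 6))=-15591125 / 5349638711354230809222978053058247711601888116098711178936955280510980086661519467817402468840252103135802392962960581459968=-0.00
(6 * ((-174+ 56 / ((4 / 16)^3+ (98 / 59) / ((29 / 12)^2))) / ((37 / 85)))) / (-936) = -0.19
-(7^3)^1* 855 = -293265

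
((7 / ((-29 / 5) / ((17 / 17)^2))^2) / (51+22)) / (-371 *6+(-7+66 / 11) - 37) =-175 / 138993752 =-0.00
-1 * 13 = -13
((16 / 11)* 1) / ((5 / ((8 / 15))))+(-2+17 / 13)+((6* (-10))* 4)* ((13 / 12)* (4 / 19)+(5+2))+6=-352382809 / 203775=-1729.27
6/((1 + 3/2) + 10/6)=36/25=1.44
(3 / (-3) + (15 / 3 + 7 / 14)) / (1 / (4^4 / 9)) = 128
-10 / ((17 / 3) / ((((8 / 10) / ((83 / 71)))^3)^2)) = -3148192577642496 / 17368707335228125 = -0.18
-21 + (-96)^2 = 9195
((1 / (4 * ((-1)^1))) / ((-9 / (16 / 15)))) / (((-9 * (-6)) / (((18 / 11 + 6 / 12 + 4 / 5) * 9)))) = 0.01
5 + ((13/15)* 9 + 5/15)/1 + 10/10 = 212/15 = 14.13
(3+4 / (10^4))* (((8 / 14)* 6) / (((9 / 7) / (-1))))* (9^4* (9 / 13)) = -22714182 / 625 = -36342.69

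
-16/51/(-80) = 1/255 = 0.00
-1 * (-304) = 304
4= 4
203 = 203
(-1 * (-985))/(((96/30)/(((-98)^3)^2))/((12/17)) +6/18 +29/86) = 140699452655605200/95781707431651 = 1468.96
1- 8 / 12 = 1 / 3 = 0.33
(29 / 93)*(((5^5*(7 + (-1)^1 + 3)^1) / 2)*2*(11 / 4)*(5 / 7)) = 14953125 / 868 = 17227.10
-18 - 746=-764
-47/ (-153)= 47/ 153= 0.31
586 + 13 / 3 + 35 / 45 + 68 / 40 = 53353 / 90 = 592.81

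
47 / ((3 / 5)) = 235 / 3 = 78.33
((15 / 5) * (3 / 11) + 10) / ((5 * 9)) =119 / 495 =0.24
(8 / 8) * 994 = 994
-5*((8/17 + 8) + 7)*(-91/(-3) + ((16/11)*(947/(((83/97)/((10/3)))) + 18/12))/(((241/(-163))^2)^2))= -4672452164140082595/52358581149281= -89239.47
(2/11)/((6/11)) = 1/3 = 0.33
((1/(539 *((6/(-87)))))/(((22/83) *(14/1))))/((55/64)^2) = -1232384/125546575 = -0.01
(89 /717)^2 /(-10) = -7921 /5140890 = -0.00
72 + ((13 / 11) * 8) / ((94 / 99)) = 3852 / 47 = 81.96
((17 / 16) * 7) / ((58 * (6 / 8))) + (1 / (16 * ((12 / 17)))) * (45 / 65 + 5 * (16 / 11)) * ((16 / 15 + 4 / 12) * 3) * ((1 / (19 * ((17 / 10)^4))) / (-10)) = 11552534 / 68313531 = 0.17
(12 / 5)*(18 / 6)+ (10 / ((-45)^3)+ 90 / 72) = 615997 / 72900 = 8.45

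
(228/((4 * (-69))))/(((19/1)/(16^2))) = -256/23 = -11.13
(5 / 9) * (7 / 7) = 5 / 9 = 0.56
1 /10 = 0.10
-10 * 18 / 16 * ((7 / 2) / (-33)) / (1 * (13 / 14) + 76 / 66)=2205 / 3844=0.57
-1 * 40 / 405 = -8 / 81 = -0.10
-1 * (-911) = 911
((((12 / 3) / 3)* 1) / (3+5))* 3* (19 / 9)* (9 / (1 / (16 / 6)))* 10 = 760 / 3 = 253.33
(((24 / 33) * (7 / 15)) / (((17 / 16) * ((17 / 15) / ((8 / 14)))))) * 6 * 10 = 30720 / 3179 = 9.66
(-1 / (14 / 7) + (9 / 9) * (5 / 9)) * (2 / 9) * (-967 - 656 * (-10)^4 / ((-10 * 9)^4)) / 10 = -6345143 / 5314410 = -1.19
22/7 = 3.14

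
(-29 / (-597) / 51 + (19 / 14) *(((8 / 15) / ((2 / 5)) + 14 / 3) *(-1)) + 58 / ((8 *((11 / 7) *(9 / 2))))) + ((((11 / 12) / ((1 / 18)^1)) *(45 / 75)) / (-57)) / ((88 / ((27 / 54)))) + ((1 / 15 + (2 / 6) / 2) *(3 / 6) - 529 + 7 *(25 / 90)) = -761247780781 / 1425406752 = -534.06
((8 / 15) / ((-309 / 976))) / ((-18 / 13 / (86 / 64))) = 68198 / 41715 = 1.63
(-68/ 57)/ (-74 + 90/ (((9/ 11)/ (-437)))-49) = 68/ 2747001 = 0.00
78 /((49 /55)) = 4290 /49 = 87.55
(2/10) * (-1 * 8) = -8/5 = -1.60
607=607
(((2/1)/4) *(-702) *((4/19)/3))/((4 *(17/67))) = -7839/323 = -24.27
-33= -33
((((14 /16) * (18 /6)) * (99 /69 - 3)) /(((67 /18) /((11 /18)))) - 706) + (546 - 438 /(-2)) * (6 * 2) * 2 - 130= 54006889 /3082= 17523.33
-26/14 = -13/7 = -1.86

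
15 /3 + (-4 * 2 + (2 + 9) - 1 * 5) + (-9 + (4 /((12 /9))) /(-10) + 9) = 27 /10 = 2.70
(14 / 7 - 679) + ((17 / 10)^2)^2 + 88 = -5806479 / 10000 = -580.65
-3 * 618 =-1854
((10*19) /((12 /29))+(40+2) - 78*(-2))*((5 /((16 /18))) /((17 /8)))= 59145 /34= 1739.56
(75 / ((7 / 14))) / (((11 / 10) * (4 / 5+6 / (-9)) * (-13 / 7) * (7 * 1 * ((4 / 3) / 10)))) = -84375 / 143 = -590.03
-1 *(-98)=98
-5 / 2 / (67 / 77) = -385 / 134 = -2.87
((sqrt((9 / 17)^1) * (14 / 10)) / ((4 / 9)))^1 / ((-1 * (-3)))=63 * sqrt(17) / 340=0.76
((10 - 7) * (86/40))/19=0.34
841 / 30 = 28.03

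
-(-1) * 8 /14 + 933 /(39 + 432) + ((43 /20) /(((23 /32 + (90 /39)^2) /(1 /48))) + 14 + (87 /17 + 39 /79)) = 32089005911489 /1447338193770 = 22.17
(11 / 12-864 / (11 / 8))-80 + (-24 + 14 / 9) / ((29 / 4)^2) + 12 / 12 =-235414481 / 333036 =-706.87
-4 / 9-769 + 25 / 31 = -214450 / 279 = -768.64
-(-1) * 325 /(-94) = -325 /94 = -3.46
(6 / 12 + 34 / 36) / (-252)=-13 / 2268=-0.01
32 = 32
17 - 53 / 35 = 542 / 35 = 15.49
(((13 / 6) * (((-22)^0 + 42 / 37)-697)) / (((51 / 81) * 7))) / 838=-1504035 / 3689714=-0.41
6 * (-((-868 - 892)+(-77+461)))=8256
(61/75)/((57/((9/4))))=61/1900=0.03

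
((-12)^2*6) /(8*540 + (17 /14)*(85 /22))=266112 /1332005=0.20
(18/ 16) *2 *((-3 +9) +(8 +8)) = 99/ 2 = 49.50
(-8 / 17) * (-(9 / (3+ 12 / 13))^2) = 2.48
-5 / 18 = -0.28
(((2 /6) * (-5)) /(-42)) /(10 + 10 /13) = 0.00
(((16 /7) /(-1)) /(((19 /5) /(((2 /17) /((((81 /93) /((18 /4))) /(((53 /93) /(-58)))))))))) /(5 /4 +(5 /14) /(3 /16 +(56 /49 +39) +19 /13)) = 11466656 /4017084785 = 0.00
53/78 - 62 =-4783/78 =-61.32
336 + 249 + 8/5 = 2933/5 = 586.60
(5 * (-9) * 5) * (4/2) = -450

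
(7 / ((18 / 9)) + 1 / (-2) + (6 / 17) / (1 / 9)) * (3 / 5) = 63 / 17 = 3.71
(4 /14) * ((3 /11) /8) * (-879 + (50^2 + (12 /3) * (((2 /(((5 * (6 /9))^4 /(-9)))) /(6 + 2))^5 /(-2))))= 15.79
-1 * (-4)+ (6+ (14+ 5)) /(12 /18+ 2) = 107 /8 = 13.38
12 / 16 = 3 / 4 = 0.75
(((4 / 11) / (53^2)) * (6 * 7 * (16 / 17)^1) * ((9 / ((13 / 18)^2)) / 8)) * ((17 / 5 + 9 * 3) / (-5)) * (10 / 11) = -297851904 / 4882505485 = -0.06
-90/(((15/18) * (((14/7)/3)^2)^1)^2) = -6561/10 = -656.10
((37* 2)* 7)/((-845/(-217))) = 112406/845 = 133.02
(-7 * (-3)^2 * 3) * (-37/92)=6993/92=76.01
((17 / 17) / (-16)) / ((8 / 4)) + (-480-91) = -18273 / 32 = -571.03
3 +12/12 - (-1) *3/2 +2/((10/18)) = 91/10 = 9.10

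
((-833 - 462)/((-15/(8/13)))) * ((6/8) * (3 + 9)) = 6216/13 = 478.15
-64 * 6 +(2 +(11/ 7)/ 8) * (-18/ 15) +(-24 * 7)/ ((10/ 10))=-77649/ 140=-554.64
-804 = -804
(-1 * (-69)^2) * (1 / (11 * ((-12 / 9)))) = 324.61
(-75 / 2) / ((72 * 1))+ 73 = 3479 / 48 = 72.48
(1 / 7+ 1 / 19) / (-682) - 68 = -3084017 / 45353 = -68.00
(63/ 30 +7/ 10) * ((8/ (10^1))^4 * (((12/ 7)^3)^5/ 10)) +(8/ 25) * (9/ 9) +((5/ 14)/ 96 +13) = 784395287879053246811/ 2034669218547000000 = 385.51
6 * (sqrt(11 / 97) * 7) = 42 * sqrt(1067) / 97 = 14.14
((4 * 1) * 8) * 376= 12032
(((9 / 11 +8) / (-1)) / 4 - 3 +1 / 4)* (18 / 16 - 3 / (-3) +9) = -9701 / 176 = -55.12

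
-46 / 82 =-23 / 41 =-0.56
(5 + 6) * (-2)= -22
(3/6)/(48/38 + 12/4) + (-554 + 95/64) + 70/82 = -117227513/212544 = -551.54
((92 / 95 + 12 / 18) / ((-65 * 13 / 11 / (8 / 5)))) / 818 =-20504 / 492487125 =-0.00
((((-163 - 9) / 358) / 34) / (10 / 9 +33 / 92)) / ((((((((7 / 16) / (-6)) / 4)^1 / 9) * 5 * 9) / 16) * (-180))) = -6076416 / 648082925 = -0.01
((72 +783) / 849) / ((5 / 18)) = 1026 / 283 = 3.63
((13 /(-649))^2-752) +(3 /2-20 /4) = -636434373 /842402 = -755.50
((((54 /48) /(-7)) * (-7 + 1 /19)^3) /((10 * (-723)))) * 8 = -3449952 /57855665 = -0.06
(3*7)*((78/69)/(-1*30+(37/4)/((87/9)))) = -21112/25829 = -0.82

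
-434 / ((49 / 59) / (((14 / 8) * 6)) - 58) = 7.49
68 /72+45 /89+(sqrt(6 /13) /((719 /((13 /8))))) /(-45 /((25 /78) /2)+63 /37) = 2323 /1602 - 185*sqrt(78) /296993016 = 1.45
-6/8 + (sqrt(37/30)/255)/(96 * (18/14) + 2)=-3/4 + 7 * sqrt(1110)/6716700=-0.75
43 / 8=5.38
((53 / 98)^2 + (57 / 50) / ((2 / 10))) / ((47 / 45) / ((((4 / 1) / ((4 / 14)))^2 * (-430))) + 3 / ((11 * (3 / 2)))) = 12249900630 / 371649467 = 32.96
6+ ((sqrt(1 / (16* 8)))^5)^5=sqrt(2) / 309485009821345068724781056+ 6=6.00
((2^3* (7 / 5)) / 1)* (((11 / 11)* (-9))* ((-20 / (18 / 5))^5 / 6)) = 1750000000 / 19683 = 88909.21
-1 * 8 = -8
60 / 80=3 / 4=0.75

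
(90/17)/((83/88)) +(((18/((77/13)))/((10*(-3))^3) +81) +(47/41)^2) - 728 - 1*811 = -397526389949083/273953410500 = -1451.07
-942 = -942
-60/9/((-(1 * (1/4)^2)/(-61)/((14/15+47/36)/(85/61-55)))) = 11996504/44145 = 271.75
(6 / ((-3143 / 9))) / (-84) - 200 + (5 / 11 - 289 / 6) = -179847026 / 726033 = -247.71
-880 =-880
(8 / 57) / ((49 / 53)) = 424 / 2793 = 0.15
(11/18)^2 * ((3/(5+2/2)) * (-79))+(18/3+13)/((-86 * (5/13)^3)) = -64904357/3483000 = -18.63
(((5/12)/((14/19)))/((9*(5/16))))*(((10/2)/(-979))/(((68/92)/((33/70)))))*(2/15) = -874/10008495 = -0.00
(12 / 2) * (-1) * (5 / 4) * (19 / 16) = -285 / 32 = -8.91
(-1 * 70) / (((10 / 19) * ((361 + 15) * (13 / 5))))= -665 / 4888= -0.14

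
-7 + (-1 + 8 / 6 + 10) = 10 / 3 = 3.33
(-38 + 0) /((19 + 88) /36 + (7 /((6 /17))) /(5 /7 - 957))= -2289348 /177815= -12.87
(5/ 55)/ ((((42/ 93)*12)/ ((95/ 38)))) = 155/ 3696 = 0.04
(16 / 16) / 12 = 1 / 12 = 0.08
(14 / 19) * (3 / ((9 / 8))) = 112 / 57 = 1.96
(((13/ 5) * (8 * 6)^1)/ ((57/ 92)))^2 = 366186496/ 9025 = 40574.68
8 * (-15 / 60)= -2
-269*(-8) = 2152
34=34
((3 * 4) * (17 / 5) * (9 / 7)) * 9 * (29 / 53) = 479196 / 1855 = 258.33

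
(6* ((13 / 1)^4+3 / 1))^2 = 29372475456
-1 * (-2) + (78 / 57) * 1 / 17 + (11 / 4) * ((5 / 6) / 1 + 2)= 76529 / 7752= 9.87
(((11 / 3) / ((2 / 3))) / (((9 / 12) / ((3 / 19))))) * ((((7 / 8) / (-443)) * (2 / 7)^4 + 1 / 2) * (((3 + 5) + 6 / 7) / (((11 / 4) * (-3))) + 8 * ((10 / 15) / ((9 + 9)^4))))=-247222264195 / 397778018211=-0.62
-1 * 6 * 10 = -60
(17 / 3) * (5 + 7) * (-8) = -544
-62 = -62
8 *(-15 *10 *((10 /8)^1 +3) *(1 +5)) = -30600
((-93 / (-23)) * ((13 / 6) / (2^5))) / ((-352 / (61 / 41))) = -24583 / 21243904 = -0.00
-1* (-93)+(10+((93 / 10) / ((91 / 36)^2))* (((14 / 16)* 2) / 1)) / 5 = 2824691 / 29575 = 95.51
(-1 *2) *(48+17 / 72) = -3473 / 36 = -96.47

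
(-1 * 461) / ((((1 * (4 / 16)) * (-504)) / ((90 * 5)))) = 11525 / 7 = 1646.43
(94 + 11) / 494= 105 / 494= 0.21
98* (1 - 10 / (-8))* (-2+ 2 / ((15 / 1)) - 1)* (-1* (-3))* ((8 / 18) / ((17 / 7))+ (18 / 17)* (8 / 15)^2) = -1951082 / 2125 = -918.16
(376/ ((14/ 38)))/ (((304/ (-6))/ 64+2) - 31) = -171456/ 5005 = -34.26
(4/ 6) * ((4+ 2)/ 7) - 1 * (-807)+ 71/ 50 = 283147/ 350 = 808.99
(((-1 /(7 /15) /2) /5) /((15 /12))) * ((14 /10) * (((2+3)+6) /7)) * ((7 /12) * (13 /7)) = -0.41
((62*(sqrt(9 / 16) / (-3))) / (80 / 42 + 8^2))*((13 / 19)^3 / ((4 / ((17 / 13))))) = -1870323 / 75942848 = -0.02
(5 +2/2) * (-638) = -3828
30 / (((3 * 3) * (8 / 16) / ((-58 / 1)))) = -1160 / 3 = -386.67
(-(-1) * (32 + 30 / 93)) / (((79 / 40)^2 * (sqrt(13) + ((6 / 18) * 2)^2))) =-57715200 / 200629427 + 129859200 * sqrt(13) / 200629427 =2.05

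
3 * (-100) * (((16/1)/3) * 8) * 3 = -38400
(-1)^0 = 1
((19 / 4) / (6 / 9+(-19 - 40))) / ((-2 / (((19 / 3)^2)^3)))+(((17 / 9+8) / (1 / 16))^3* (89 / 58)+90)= 179974984002493 / 29597400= 6080770.07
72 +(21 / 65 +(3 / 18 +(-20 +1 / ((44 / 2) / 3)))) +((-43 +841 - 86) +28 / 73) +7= 120885134 / 156585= 772.01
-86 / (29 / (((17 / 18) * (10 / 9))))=-7310 / 2349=-3.11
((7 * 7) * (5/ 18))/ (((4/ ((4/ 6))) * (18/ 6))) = 0.76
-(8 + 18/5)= -58/5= -11.60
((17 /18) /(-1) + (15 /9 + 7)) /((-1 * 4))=-1.93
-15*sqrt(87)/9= -5*sqrt(87)/3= -15.55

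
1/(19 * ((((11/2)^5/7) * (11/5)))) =1120/33659659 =0.00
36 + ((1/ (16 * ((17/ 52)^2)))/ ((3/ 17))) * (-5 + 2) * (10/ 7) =2594/ 119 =21.80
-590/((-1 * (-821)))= -590/821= -0.72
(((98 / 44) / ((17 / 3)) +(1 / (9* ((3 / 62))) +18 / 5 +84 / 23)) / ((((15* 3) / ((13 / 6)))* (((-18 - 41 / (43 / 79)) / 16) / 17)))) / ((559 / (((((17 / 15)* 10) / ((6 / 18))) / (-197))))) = 1570091032 / 3645217478925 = 0.00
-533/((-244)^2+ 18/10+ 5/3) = -0.01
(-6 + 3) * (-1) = 3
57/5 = 11.40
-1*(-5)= 5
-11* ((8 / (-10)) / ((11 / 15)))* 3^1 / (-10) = -18 / 5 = -3.60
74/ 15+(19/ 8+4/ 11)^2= 1444271/ 116160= 12.43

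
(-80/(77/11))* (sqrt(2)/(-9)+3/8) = -30/7+80* sqrt(2)/63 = -2.49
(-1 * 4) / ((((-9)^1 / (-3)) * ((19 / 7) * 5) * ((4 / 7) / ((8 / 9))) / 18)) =-784 / 285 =-2.75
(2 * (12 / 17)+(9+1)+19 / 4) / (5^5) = 0.01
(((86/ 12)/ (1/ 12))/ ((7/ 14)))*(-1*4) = -688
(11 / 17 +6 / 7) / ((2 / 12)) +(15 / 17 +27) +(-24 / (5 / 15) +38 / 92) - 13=-260997 / 5474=-47.68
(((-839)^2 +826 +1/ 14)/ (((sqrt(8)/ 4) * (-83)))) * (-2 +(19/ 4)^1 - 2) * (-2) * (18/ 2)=3209571 * sqrt(2)/ 28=162107.82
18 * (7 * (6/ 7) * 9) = 972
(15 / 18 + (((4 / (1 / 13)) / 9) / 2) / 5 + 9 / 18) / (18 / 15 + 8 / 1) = 0.21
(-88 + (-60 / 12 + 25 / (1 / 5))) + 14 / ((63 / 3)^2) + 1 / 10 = 20243 / 630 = 32.13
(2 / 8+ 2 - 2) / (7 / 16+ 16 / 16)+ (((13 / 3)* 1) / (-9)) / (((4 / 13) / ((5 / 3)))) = -18139 / 7452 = -2.43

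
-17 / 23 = -0.74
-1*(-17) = 17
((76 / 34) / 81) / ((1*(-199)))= -38 / 274023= -0.00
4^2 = 16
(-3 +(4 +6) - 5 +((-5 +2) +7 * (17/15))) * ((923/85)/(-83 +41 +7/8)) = -767936/419475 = -1.83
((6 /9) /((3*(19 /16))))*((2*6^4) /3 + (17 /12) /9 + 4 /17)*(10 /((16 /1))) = 7935125 /78489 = 101.10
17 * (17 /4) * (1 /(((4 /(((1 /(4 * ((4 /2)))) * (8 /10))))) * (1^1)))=289 /160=1.81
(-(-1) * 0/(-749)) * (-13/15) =0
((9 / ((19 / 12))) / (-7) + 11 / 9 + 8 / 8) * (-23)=-38824 / 1197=-32.43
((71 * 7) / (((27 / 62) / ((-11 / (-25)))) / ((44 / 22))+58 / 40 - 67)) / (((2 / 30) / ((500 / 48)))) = -529615625 / 443676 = -1193.70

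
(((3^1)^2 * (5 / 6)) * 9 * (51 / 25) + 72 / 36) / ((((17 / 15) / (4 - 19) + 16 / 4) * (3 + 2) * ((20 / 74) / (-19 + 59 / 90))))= -85338539 / 176600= -483.23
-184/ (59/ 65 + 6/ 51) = -203320/ 1133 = -179.45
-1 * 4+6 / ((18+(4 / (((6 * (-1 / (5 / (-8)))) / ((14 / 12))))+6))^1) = -6620 / 1763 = -3.75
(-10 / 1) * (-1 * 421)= 4210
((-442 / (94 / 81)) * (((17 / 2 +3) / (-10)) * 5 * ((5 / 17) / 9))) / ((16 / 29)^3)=328153995 / 770048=426.15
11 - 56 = -45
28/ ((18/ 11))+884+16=917.11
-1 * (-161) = 161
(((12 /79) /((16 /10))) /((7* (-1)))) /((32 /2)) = -15 /17696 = -0.00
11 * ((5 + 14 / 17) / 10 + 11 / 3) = 23837 / 510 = 46.74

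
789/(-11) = -71.73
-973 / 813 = -1.20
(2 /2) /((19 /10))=10 /19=0.53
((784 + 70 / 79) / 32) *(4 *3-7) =155015 / 1264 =122.64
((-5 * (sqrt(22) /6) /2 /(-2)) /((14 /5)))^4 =47265625 /3186376704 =0.01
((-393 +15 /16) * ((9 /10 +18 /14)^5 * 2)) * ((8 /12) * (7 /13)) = -175311815361363 /12485200000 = -14041.57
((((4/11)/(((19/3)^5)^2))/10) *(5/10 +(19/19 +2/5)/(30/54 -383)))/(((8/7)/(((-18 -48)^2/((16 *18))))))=19419267483/8441252023740416800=0.00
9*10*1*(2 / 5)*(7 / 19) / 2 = 126 / 19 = 6.63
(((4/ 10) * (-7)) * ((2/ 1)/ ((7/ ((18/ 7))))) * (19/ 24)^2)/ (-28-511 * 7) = 361/ 1009400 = 0.00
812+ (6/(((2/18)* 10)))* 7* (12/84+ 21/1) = 1611.20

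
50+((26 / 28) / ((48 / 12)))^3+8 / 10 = 44617449 / 878080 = 50.81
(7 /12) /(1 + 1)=7 /24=0.29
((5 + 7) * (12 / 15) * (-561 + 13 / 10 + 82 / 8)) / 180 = -3663 / 125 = -29.30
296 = 296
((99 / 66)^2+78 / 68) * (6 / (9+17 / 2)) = 99 / 85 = 1.16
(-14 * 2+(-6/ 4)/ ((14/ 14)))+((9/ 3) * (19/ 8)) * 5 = 49/ 8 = 6.12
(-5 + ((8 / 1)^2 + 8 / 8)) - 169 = -109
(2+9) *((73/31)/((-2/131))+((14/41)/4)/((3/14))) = -12905321/7626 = -1692.28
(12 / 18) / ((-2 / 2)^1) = -2 / 3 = -0.67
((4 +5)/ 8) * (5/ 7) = 45/ 56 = 0.80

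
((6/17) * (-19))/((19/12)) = -4.24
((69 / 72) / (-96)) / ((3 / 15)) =-115 / 2304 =-0.05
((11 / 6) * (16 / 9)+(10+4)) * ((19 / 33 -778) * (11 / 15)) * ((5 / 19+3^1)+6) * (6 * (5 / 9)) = -4208240960 / 13851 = -303822.18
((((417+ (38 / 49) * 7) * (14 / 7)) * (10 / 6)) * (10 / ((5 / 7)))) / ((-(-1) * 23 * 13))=59140 / 897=65.93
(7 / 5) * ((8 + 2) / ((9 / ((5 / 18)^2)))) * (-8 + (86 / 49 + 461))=557075 / 10206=54.58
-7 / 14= -1 / 2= -0.50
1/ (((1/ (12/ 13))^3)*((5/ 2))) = 0.31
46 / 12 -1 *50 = -277 / 6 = -46.17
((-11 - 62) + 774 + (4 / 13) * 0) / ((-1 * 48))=-701 / 48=-14.60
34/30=1.13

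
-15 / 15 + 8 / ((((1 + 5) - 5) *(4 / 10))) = 19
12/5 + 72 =372/5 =74.40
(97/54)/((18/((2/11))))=97/5346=0.02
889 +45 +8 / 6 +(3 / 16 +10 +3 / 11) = 945.79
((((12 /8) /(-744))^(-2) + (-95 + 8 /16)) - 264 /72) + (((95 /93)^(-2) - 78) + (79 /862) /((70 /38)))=20081576737844 /81685275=245840.84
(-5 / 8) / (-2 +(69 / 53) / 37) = 0.32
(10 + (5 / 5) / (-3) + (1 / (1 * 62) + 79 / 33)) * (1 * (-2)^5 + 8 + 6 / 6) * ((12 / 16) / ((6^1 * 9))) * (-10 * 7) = 19890745 / 73656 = 270.05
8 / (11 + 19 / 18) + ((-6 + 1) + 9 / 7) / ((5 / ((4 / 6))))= 548 / 3255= 0.17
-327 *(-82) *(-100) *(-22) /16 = 3686925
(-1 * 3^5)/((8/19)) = -4617/8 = -577.12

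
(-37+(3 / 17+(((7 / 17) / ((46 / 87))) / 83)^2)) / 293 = -155129382727 / 1234347128948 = -0.13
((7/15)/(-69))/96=-7/99360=-0.00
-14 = -14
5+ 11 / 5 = 36 / 5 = 7.20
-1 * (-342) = 342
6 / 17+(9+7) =278 / 17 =16.35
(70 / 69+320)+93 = 28567 / 69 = 414.01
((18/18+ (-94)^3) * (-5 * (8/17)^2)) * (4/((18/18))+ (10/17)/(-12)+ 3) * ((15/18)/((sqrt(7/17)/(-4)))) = -104690372800 * sqrt(119)/34391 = -33207442.01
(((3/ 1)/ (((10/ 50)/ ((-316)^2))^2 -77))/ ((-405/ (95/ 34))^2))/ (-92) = 5624391696400/ 279031687849907978211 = 0.00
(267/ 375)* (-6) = -534/ 125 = -4.27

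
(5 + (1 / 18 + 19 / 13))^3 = 3546578125 / 12812904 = 276.80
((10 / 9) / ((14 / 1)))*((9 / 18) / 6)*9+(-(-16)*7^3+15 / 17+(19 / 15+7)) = 39250069 / 7140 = 5497.21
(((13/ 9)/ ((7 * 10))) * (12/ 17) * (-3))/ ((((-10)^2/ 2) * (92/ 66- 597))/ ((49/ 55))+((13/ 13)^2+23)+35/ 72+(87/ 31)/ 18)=0.00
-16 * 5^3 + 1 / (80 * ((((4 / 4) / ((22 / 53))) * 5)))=-21199989 / 10600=-2000.00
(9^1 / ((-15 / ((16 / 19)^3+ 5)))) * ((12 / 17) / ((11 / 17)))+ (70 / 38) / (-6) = -8987381 / 2263470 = -3.97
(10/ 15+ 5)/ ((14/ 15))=85/ 14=6.07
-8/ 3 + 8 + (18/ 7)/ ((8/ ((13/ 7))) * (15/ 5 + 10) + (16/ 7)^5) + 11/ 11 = 6322541/ 994884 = 6.36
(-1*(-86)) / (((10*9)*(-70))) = -43 / 3150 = -0.01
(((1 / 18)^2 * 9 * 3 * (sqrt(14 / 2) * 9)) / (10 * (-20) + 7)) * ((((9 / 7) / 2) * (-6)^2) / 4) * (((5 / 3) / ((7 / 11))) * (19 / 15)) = -5643 * sqrt(7) / 75656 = -0.20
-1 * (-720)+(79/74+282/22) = 597383/814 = 733.89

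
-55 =-55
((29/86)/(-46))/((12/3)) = -29/15824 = -0.00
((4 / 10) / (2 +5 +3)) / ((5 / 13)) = 13 / 125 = 0.10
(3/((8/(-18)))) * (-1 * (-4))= -27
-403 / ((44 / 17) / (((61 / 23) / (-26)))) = 32147 / 2024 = 15.88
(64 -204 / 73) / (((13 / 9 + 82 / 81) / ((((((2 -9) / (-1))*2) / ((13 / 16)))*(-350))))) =-28373587200 / 188851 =-150243.25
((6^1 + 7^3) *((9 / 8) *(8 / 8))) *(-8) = -3141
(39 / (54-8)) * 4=78 / 23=3.39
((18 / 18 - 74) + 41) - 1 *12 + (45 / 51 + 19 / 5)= -3342 / 85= -39.32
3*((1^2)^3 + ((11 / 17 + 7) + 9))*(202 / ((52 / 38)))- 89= 1707431 / 221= 7725.93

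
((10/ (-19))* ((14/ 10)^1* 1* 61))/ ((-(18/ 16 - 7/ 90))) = 307440/ 7163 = 42.92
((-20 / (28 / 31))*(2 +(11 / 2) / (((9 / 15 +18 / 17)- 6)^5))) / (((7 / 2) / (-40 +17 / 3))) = 436099359943990265 / 1005655343488803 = 433.65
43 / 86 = 1 / 2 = 0.50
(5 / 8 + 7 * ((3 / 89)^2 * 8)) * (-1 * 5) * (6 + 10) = -436370 / 7921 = -55.09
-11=-11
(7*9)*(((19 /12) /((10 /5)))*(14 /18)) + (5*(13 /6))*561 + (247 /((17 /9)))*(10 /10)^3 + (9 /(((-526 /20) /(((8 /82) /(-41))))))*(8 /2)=1126832271817 /180378024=6247.06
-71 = -71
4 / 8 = 1 / 2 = 0.50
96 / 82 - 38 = -1510 / 41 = -36.83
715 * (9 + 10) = 13585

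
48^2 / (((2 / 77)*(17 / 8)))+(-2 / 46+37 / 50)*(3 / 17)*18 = 24003531 / 575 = 41745.27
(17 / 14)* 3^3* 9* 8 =16524 / 7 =2360.57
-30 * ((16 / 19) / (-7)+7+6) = -51390 / 133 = -386.39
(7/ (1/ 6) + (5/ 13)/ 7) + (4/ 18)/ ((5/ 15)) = 11663/ 273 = 42.72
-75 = -75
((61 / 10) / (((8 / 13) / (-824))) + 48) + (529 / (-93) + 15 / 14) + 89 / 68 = -1797990841 / 221340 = -8123.21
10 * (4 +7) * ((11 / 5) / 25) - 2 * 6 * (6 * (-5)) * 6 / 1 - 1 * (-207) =59417 / 25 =2376.68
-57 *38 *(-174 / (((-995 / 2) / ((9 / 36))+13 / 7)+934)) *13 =-34296444 / 7379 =-4647.84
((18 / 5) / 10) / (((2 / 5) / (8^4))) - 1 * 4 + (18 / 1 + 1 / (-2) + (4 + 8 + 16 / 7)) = 259993 / 70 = 3714.19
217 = 217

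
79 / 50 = 1.58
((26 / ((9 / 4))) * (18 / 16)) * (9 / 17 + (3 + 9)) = 2769 / 17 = 162.88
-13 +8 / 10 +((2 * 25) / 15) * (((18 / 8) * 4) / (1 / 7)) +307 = 2524 / 5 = 504.80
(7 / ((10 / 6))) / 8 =21 / 40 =0.52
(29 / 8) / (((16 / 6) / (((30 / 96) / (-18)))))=-145 / 6144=-0.02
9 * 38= 342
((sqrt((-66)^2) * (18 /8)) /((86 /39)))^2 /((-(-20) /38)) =2549151891 /295840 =8616.66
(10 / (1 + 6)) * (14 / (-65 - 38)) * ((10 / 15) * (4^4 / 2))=-5120 / 309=-16.57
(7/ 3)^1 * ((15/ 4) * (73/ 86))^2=2797725/ 118336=23.64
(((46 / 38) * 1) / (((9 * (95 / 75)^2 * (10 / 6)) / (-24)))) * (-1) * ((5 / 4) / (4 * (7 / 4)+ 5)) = 1725 / 13718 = 0.13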